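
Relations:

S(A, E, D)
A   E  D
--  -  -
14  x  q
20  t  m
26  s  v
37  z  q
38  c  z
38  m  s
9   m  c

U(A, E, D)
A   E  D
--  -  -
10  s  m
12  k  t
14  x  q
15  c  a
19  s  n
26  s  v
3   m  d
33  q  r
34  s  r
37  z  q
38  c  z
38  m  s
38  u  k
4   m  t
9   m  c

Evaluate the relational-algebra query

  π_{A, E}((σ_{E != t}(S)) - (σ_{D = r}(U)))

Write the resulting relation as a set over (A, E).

{(14, x), (26, s), (37, z), (38, c), (38, m), (9, m)}

Apply σ_{E != t}; surviving tuples: {(14, x, q), (26, s, v), (37, z, q), (38, c, z), (38, m, s), (9, m, c)}
Apply σ_{D = r}; surviving tuples: {(33, q, r), (34, s, r)}
Taking the difference: {(14, x, q), (26, s, v), (37, z, q), (38, c, z), (38, m, s), (9, m, c)}
Keep only column(s) A, E: {(14, x), (26, s), (37, z), (38, c), (38, m), (9, m)}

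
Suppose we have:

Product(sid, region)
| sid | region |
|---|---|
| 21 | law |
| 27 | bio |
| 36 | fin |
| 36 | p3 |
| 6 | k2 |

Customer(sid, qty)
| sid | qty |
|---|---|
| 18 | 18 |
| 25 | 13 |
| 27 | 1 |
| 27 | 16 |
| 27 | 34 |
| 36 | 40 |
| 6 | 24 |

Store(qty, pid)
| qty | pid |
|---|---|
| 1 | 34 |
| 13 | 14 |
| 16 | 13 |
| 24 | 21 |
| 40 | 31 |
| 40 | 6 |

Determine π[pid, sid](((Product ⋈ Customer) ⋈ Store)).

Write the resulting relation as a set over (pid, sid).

{(13, 27), (21, 6), (31, 36), (34, 27), (6, 36)}

Joining Product and Customer on sid yields {(27, bio, 1), (27, bio, 16), (27, bio, 34), (36, fin, 40), (36, p3, 40), (6, k2, 24)}.
Joining (Product ⋈ Customer) and Store on qty yields {(27, bio, 1, 34), (27, bio, 16, 13), (36, fin, 40, 31), (36, fin, 40, 6), (36, p3, 40, 31), (36, p3, 40, 6), (6, k2, 24, 21)}.
Keep only column(s) pid, sid (2 duplicate(s) eliminated): {(13, 27), (21, 6), (31, 36), (34, 27), (6, 36)}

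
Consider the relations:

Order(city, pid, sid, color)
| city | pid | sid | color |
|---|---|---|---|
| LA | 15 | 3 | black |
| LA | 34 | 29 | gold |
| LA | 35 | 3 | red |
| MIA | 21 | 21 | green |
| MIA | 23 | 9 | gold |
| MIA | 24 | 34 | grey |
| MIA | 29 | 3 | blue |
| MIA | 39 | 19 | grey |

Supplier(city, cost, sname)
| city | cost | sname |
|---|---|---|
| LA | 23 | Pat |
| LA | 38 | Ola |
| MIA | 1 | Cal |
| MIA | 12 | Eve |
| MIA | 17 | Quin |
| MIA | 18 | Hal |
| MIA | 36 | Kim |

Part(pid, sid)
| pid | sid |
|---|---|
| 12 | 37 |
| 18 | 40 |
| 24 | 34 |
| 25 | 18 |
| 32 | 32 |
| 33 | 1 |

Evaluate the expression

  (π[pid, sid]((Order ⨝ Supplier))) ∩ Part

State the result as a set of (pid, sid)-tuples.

Joining Order and Supplier on city yields {(LA, 15, 3, black, 23, Pat), (LA, 15, 3, black, 38, Ola), (LA, 34, 29, gold, 23, Pat), (LA, 34, 29, gold, 38, Ola), (LA, 35, 3, red, 23, Pat), (LA, 35, 3, red, 38, Ola), (MIA, 21, 21, green, 1, Cal), (MIA, 21, 21, green, 12, Eve), (MIA, 21, 21, green, 17, Quin), (MIA, 21, 21, green, 18, Hal), (MIA, 21, 21, green, 36, Kim), (MIA, 23, 9, gold, 1, Cal), (MIA, 23, 9, gold, 12, Eve), (MIA, 23, 9, gold, 17, Quin), (MIA, 23, 9, gold, 18, Hal), (MIA, 23, 9, gold, 36, Kim), (MIA, 24, 34, grey, 1, Cal), (MIA, 24, 34, grey, 12, Eve), (MIA, 24, 34, grey, 17, Quin), (MIA, 24, 34, grey, 18, Hal), (MIA, 24, 34, grey, 36, Kim), (MIA, 29, 3, blue, 1, Cal), (MIA, 29, 3, blue, 12, Eve), (MIA, 29, 3, blue, 17, Quin), (MIA, 29, 3, blue, 18, Hal), (MIA, 29, 3, blue, 36, Kim), (MIA, 39, 19, grey, 1, Cal), (MIA, 39, 19, grey, 12, Eve), (MIA, 39, 19, grey, 17, Quin), (MIA, 39, 19, grey, 18, Hal), (MIA, 39, 19, grey, 36, Kim)}.
π_{pid, sid} gives {(15, 3), (21, 21), (23, 9), (24, 34), (29, 3), (34, 29), (35, 3), (39, 19)} (23 duplicate(s) eliminated).
Taking the intersection: {(24, 34)}

{(24, 34)}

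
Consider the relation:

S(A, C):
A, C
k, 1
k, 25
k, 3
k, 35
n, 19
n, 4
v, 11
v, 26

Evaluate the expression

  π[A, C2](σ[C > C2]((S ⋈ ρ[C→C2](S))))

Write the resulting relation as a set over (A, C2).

ρ[C→C2]: schema becomes (A, C2); tuples unchanged.
Joining S and ρ[C→C2](S) on A yields {(k, 1, 1), (k, 1, 25), (k, 1, 3), (k, 1, 35), (k, 25, 1), (k, 25, 25), (k, 25, 3), (k, 25, 35), (k, 3, 1), (k, 3, 25), (k, 3, 3), (k, 3, 35), (k, 35, 1), (k, 35, 25), (k, 35, 3), (k, 35, 35), (n, 19, 19), (n, 19, 4), (n, 4, 19), (n, 4, 4), (v, 11, 11), (v, 11, 26), (v, 26, 11), (v, 26, 26)}.
Selection C > C2: {(k, 25, 1), (k, 25, 3), (k, 3, 1), (k, 35, 1), (k, 35, 25), (k, 35, 3), (n, 19, 4), (v, 26, 11)}
π_{A, C2} gives {(k, 1), (k, 25), (k, 3), (n, 4), (v, 11)} (3 duplicate(s) eliminated).

{(k, 1), (k, 25), (k, 3), (n, 4), (v, 11)}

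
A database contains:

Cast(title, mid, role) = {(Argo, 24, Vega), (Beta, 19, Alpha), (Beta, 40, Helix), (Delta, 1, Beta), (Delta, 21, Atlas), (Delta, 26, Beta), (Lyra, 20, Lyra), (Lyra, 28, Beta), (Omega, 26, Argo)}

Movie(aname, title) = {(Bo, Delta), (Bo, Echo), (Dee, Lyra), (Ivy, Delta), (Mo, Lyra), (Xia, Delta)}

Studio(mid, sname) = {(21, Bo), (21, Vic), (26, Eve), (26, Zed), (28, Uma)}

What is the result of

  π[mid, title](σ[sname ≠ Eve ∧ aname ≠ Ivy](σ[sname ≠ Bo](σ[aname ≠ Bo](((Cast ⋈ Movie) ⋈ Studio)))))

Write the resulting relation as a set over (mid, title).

{(21, Delta), (26, Delta), (28, Lyra)}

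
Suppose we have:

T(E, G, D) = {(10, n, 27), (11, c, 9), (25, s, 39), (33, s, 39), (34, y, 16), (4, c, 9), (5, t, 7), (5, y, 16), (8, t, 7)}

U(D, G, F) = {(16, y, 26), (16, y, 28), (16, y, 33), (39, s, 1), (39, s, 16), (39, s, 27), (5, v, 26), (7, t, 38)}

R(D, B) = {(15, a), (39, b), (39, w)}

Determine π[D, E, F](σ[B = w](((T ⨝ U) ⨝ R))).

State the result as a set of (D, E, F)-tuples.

T ⋈ U (natural join on G, D): {(25, s, 39, 1), (25, s, 39, 16), (25, s, 39, 27), (33, s, 39, 1), (33, s, 39, 16), (33, s, 39, 27), (34, y, 16, 26), (34, y, 16, 28), (34, y, 16, 33), (5, t, 7, 38), (5, y, 16, 26), (5, y, 16, 28), (5, y, 16, 33), (8, t, 7, 38)}
(T ⨝ U) ⋈ R (natural join on D): {(25, s, 39, 1, b), (25, s, 39, 1, w), (25, s, 39, 16, b), (25, s, 39, 16, w), (25, s, 39, 27, b), (25, s, 39, 27, w), (33, s, 39, 1, b), (33, s, 39, 1, w), (33, s, 39, 16, b), (33, s, 39, 16, w), (33, s, 39, 27, b), (33, s, 39, 27, w)}
Selection B = w: {(25, s, 39, 1, w), (25, s, 39, 16, w), (25, s, 39, 27, w), (33, s, 39, 1, w), (33, s, 39, 16, w), (33, s, 39, 27, w)}
Projecting to D, E, F: {(39, 25, 1), (39, 25, 16), (39, 25, 27), (39, 33, 1), (39, 33, 16), (39, 33, 27)}

{(39, 25, 1), (39, 25, 16), (39, 25, 27), (39, 33, 1), (39, 33, 16), (39, 33, 27)}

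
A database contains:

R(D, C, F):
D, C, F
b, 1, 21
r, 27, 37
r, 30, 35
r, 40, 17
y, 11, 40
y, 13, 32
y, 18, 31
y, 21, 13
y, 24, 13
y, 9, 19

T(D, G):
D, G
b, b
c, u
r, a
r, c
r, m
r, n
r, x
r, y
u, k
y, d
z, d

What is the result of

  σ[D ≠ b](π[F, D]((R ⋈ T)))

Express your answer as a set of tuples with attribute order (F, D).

Joining R and T on D yields {(b, 1, 21, b), (r, 27, 37, a), (r, 27, 37, c), (r, 27, 37, m), (r, 27, 37, n), (r, 27, 37, x), (r, 27, 37, y), (r, 30, 35, a), (r, 30, 35, c), (r, 30, 35, m), (r, 30, 35, n), (r, 30, 35, x), (r, 30, 35, y), (r, 40, 17, a), (r, 40, 17, c), (r, 40, 17, m), (r, 40, 17, n), (r, 40, 17, x), (r, 40, 17, y), (y, 11, 40, d), (y, 13, 32, d), (y, 18, 31, d), (y, 21, 13, d), (y, 24, 13, d), (y, 9, 19, d)}.
Keep only column(s) F, D (16 duplicate(s) eliminated): {(13, y), (17, r), (19, y), (21, b), (31, y), (32, y), (35, r), (37, r), (40, y)}
σ[D ≠ b]: keep tuples satisfying D ≠ b → {(13, y), (17, r), (19, y), (31, y), (32, y), (35, r), (37, r), (40, y)}

{(13, y), (17, r), (19, y), (31, y), (32, y), (35, r), (37, r), (40, y)}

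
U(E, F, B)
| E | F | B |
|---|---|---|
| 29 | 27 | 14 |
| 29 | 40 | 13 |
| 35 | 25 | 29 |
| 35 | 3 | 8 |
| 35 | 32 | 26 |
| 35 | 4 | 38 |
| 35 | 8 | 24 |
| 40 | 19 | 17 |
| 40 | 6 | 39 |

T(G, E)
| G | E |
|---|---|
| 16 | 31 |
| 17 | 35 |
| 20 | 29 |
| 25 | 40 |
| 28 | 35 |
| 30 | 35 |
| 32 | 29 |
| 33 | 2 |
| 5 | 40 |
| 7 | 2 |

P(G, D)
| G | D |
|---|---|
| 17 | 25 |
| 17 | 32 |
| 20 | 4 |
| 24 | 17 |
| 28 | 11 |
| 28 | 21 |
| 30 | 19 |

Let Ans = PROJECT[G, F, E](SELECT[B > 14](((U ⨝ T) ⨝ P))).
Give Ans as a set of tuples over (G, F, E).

{(17, 25, 35), (17, 32, 35), (17, 4, 35), (17, 8, 35), (28, 25, 35), (28, 32, 35), (28, 4, 35), (28, 8, 35), (30, 25, 35), (30, 32, 35), (30, 4, 35), (30, 8, 35)}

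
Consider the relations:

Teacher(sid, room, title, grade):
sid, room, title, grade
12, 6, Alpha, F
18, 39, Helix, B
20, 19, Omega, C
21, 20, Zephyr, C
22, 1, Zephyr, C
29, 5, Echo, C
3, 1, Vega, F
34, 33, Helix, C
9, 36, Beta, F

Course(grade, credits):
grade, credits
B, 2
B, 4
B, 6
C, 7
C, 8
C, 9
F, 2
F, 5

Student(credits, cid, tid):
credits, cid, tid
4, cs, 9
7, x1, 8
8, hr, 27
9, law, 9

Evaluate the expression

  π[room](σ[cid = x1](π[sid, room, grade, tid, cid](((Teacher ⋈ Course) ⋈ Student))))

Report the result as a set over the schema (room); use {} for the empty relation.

{1, 19, 20, 33, 5}

Teacher ⋈ Course (natural join on grade): {(12, 6, Alpha, F, 2), (12, 6, Alpha, F, 5), (18, 39, Helix, B, 2), (18, 39, Helix, B, 4), (18, 39, Helix, B, 6), (20, 19, Omega, C, 7), (20, 19, Omega, C, 8), (20, 19, Omega, C, 9), (21, 20, Zephyr, C, 7), (21, 20, Zephyr, C, 8), (21, 20, Zephyr, C, 9), (22, 1, Zephyr, C, 7), (22, 1, Zephyr, C, 8), (22, 1, Zephyr, C, 9), (29, 5, Echo, C, 7), (29, 5, Echo, C, 8), (29, 5, Echo, C, 9), (3, 1, Vega, F, 2), (3, 1, Vega, F, 5), (34, 33, Helix, C, 7), (34, 33, Helix, C, 8), (34, 33, Helix, C, 9), (9, 36, Beta, F, 2), (9, 36, Beta, F, 5)}
(Teacher ⋈ Course) ⋈ Student (natural join on credits): {(18, 39, Helix, B, 4, cs, 9), (20, 19, Omega, C, 7, x1, 8), (20, 19, Omega, C, 8, hr, 27), (20, 19, Omega, C, 9, law, 9), (21, 20, Zephyr, C, 7, x1, 8), (21, 20, Zephyr, C, 8, hr, 27), (21, 20, Zephyr, C, 9, law, 9), (22, 1, Zephyr, C, 7, x1, 8), (22, 1, Zephyr, C, 8, hr, 27), (22, 1, Zephyr, C, 9, law, 9), (29, 5, Echo, C, 7, x1, 8), (29, 5, Echo, C, 8, hr, 27), (29, 5, Echo, C, 9, law, 9), (34, 33, Helix, C, 7, x1, 8), (34, 33, Helix, C, 8, hr, 27), (34, 33, Helix, C, 9, law, 9)}
π[sid, room, grade, tid, cid]: project onto (sid, room, grade, tid, cid) → {(18, 39, B, 9, cs), (20, 19, C, 27, hr), (20, 19, C, 8, x1), (20, 19, C, 9, law), (21, 20, C, 27, hr), (21, 20, C, 8, x1), (21, 20, C, 9, law), (22, 1, C, 27, hr), (22, 1, C, 8, x1), (22, 1, C, 9, law), (29, 5, C, 27, hr), (29, 5, C, 8, x1), (29, 5, C, 9, law), (34, 33, C, 27, hr), (34, 33, C, 8, x1), (34, 33, C, 9, law)}
σ[cid = x1]: keep tuples satisfying cid = x1 → {(20, 19, C, 8, x1), (21, 20, C, 8, x1), (22, 1, C, 8, x1), (29, 5, C, 8, x1), (34, 33, C, 8, x1)}
π[room]: project onto (room) → {1, 19, 20, 33, 5}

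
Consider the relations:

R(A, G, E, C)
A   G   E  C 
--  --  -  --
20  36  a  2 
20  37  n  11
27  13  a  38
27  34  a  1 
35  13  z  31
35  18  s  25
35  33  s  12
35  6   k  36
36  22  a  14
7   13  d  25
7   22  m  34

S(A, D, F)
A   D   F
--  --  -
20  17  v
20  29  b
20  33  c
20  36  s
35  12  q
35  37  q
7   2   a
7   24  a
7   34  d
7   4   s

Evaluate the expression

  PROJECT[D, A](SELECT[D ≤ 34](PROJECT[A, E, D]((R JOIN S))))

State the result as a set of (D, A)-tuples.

R ⋈ S (natural join on A): {(20, 36, a, 2, 17, v), (20, 36, a, 2, 29, b), (20, 36, a, 2, 33, c), (20, 36, a, 2, 36, s), (20, 37, n, 11, 17, v), (20, 37, n, 11, 29, b), (20, 37, n, 11, 33, c), (20, 37, n, 11, 36, s), (35, 13, z, 31, 12, q), (35, 13, z, 31, 37, q), (35, 18, s, 25, 12, q), (35, 18, s, 25, 37, q), (35, 33, s, 12, 12, q), (35, 33, s, 12, 37, q), (35, 6, k, 36, 12, q), (35, 6, k, 36, 37, q), (7, 13, d, 25, 2, a), (7, 13, d, 25, 24, a), (7, 13, d, 25, 34, d), (7, 13, d, 25, 4, s), (7, 22, m, 34, 2, a), (7, 22, m, 34, 24, a), (7, 22, m, 34, 34, d), (7, 22, m, 34, 4, s)}
π[A, E, D]: project onto (A, E, D) (2 duplicate(s) eliminated) → {(20, a, 17), (20, a, 29), (20, a, 33), (20, a, 36), (20, n, 17), (20, n, 29), (20, n, 33), (20, n, 36), (35, k, 12), (35, k, 37), (35, s, 12), (35, s, 37), (35, z, 12), (35, z, 37), (7, d, 2), (7, d, 24), (7, d, 34), (7, d, 4), (7, m, 2), (7, m, 24), (7, m, 34), (7, m, 4)}
Selection D ≤ 34: {(20, a, 17), (20, a, 29), (20, a, 33), (20, n, 17), (20, n, 29), (20, n, 33), (35, k, 12), (35, s, 12), (35, z, 12), (7, d, 2), (7, d, 24), (7, d, 34), (7, d, 4), (7, m, 2), (7, m, 24), (7, m, 34), (7, m, 4)}
π[D, A]: project onto (D, A) (9 duplicate(s) eliminated) → {(12, 35), (17, 20), (2, 7), (24, 7), (29, 20), (33, 20), (34, 7), (4, 7)}

{(12, 35), (17, 20), (2, 7), (24, 7), (29, 20), (33, 20), (34, 7), (4, 7)}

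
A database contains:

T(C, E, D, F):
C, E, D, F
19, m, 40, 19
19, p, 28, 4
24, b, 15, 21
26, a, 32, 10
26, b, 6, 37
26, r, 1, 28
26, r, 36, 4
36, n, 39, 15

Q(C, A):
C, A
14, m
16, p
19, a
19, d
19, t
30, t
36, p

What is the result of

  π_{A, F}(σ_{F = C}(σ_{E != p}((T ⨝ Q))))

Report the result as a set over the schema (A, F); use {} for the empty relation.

T ⋈ Q (natural join on C): {(19, m, 40, 19, a), (19, m, 40, 19, d), (19, m, 40, 19, t), (19, p, 28, 4, a), (19, p, 28, 4, d), (19, p, 28, 4, t), (36, n, 39, 15, p)}
Selection E != p: {(19, m, 40, 19, a), (19, m, 40, 19, d), (19, m, 40, 19, t), (36, n, 39, 15, p)}
Selection F = C: {(19, m, 40, 19, a), (19, m, 40, 19, d), (19, m, 40, 19, t)}
Keep only column(s) A, F: {(a, 19), (d, 19), (t, 19)}

{(a, 19), (d, 19), (t, 19)}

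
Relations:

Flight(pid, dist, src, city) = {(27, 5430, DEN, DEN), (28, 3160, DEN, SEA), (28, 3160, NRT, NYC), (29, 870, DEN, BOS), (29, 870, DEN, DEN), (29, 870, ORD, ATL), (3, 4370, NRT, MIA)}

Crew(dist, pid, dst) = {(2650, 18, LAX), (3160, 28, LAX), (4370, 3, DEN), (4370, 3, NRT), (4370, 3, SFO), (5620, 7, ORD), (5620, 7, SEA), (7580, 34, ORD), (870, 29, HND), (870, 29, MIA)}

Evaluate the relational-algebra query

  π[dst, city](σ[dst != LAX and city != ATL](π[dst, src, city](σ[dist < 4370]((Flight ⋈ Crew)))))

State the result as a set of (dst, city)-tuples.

Flight ⋈ Crew (natural join on pid, dist): {(28, 3160, DEN, SEA, LAX), (28, 3160, NRT, NYC, LAX), (29, 870, DEN, BOS, HND), (29, 870, DEN, BOS, MIA), (29, 870, DEN, DEN, HND), (29, 870, DEN, DEN, MIA), (29, 870, ORD, ATL, HND), (29, 870, ORD, ATL, MIA), (3, 4370, NRT, MIA, DEN), (3, 4370, NRT, MIA, NRT), (3, 4370, NRT, MIA, SFO)}
σ[dist < 4370]: keep tuples satisfying dist < 4370 → {(28, 3160, DEN, SEA, LAX), (28, 3160, NRT, NYC, LAX), (29, 870, DEN, BOS, HND), (29, 870, DEN, BOS, MIA), (29, 870, DEN, DEN, HND), (29, 870, DEN, DEN, MIA), (29, 870, ORD, ATL, HND), (29, 870, ORD, ATL, MIA)}
π[dst, src, city]: project onto (dst, src, city) → {(HND, DEN, BOS), (HND, DEN, DEN), (HND, ORD, ATL), (LAX, DEN, SEA), (LAX, NRT, NYC), (MIA, DEN, BOS), (MIA, DEN, DEN), (MIA, ORD, ATL)}
σ[dst != LAX and city != ATL]: keep tuples satisfying dst != LAX and city != ATL → {(HND, DEN, BOS), (HND, DEN, DEN), (MIA, DEN, BOS), (MIA, DEN, DEN)}
π[dst, city]: project onto (dst, city) → {(HND, BOS), (HND, DEN), (MIA, BOS), (MIA, DEN)}

{(HND, BOS), (HND, DEN), (MIA, BOS), (MIA, DEN)}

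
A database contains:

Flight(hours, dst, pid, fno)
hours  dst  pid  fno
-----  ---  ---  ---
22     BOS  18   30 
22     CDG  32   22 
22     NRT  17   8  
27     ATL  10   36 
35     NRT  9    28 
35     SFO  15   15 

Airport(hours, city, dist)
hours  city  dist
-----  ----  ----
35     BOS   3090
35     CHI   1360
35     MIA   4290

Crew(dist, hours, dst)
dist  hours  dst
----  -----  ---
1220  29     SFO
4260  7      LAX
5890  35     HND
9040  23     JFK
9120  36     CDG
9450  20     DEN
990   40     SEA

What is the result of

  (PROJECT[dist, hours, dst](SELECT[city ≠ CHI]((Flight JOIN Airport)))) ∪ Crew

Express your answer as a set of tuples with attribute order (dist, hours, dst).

Natural join on hours: {(35, NRT, 9, 28, BOS, 3090), (35, NRT, 9, 28, CHI, 1360), (35, NRT, 9, 28, MIA, 4290), (35, SFO, 15, 15, BOS, 3090), (35, SFO, 15, 15, CHI, 1360), (35, SFO, 15, 15, MIA, 4290)}
Selection city ≠ CHI: {(35, NRT, 9, 28, BOS, 3090), (35, NRT, 9, 28, MIA, 4290), (35, SFO, 15, 15, BOS, 3090), (35, SFO, 15, 15, MIA, 4290)}
π_{dist, hours, dst} gives {(3090, 35, NRT), (3090, 35, SFO), (4290, 35, NRT), (4290, 35, SFO)}.
Union: {(3090, 35, NRT), (3090, 35, SFO), (4290, 35, NRT), (4290, 35, SFO)} with {(1220, 29, SFO), (4260, 7, LAX), (5890, 35, HND), (9040, 23, JFK), (9120, 36, CDG), (9450, 20, DEN), (990, 40, SEA)} → {(1220, 29, SFO), (3090, 35, NRT), (3090, 35, SFO), (4260, 7, LAX), (4290, 35, NRT), (4290, 35, SFO), (5890, 35, HND), (9040, 23, JFK), (9120, 36, CDG), (9450, 20, DEN), (990, 40, SEA)}

{(1220, 29, SFO), (3090, 35, NRT), (3090, 35, SFO), (4260, 7, LAX), (4290, 35, NRT), (4290, 35, SFO), (5890, 35, HND), (9040, 23, JFK), (9120, 36, CDG), (9450, 20, DEN), (990, 40, SEA)}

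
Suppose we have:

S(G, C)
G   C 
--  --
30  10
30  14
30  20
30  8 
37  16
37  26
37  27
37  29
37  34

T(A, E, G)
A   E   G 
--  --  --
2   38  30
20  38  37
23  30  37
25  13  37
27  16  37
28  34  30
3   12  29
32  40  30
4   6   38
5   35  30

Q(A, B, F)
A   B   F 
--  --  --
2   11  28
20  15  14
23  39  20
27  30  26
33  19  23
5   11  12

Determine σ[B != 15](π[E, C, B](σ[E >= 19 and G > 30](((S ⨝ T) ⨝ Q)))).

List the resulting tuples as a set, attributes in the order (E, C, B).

Joining S and T on G yields {(30, 10, 2, 38), (30, 10, 28, 34), (30, 10, 32, 40), (30, 10, 5, 35), (30, 14, 2, 38), (30, 14, 28, 34), (30, 14, 32, 40), (30, 14, 5, 35), (30, 20, 2, 38), (30, 20, 28, 34), (30, 20, 32, 40), (30, 20, 5, 35), (30, 8, 2, 38), (30, 8, 28, 34), (30, 8, 32, 40), (30, 8, 5, 35), (37, 16, 20, 38), (37, 16, 23, 30), (37, 16, 25, 13), (37, 16, 27, 16), (37, 26, 20, 38), (37, 26, 23, 30), (37, 26, 25, 13), (37, 26, 27, 16), (37, 27, 20, 38), (37, 27, 23, 30), (37, 27, 25, 13), (37, 27, 27, 16), (37, 29, 20, 38), (37, 29, 23, 30), (37, 29, 25, 13), (37, 29, 27, 16), (37, 34, 20, 38), (37, 34, 23, 30), (37, 34, 25, 13), (37, 34, 27, 16)}.
Joining (S ⨝ T) and Q on A yields {(30, 10, 2, 38, 11, 28), (30, 10, 5, 35, 11, 12), (30, 14, 2, 38, 11, 28), (30, 14, 5, 35, 11, 12), (30, 20, 2, 38, 11, 28), (30, 20, 5, 35, 11, 12), (30, 8, 2, 38, 11, 28), (30, 8, 5, 35, 11, 12), (37, 16, 20, 38, 15, 14), (37, 16, 23, 30, 39, 20), (37, 16, 27, 16, 30, 26), (37, 26, 20, 38, 15, 14), (37, 26, 23, 30, 39, 20), (37, 26, 27, 16, 30, 26), (37, 27, 20, 38, 15, 14), (37, 27, 23, 30, 39, 20), (37, 27, 27, 16, 30, 26), (37, 29, 20, 38, 15, 14), (37, 29, 23, 30, 39, 20), (37, 29, 27, 16, 30, 26), (37, 34, 20, 38, 15, 14), (37, 34, 23, 30, 39, 20), (37, 34, 27, 16, 30, 26)}.
Apply σ_{E >= 19 and G > 30}; surviving tuples: {(37, 16, 20, 38, 15, 14), (37, 16, 23, 30, 39, 20), (37, 26, 20, 38, 15, 14), (37, 26, 23, 30, 39, 20), (37, 27, 20, 38, 15, 14), (37, 27, 23, 30, 39, 20), (37, 29, 20, 38, 15, 14), (37, 29, 23, 30, 39, 20), (37, 34, 20, 38, 15, 14), (37, 34, 23, 30, 39, 20)}
Keep only column(s) E, C, B: {(30, 16, 39), (30, 26, 39), (30, 27, 39), (30, 29, 39), (30, 34, 39), (38, 16, 15), (38, 26, 15), (38, 27, 15), (38, 29, 15), (38, 34, 15)}
Apply σ_{B != 15}; surviving tuples: {(30, 16, 39), (30, 26, 39), (30, 27, 39), (30, 29, 39), (30, 34, 39)}

{(30, 16, 39), (30, 26, 39), (30, 27, 39), (30, 29, 39), (30, 34, 39)}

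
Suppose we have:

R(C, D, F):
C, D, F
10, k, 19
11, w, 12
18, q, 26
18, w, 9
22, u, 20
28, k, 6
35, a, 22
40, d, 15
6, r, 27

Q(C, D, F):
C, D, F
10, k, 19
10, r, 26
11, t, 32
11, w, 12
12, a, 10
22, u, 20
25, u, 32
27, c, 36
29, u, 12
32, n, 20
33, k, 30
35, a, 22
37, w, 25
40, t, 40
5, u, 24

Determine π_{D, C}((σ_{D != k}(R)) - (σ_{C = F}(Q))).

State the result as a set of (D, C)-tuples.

Filtering on D != k leaves {(11, w, 12), (18, q, 26), (18, w, 9), (22, u, 20), (35, a, 22), (40, d, 15), (6, r, 27)}.
Filtering on C = F leaves {(40, t, 40)}.
Taking the difference: {(11, w, 12), (18, q, 26), (18, w, 9), (22, u, 20), (35, a, 22), (40, d, 15), (6, r, 27)}
Keep only column(s) D, C: {(a, 35), (d, 40), (q, 18), (r, 6), (u, 22), (w, 11), (w, 18)}

{(a, 35), (d, 40), (q, 18), (r, 6), (u, 22), (w, 11), (w, 18)}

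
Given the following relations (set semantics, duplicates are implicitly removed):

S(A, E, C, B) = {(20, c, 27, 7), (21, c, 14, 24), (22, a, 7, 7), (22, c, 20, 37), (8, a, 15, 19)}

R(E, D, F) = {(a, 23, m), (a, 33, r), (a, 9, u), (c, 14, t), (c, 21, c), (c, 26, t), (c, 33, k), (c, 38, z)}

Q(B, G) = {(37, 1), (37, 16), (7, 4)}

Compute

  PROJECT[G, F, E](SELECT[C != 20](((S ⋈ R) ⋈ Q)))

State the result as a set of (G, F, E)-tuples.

{(4, c, c), (4, k, c), (4, m, a), (4, r, a), (4, t, c), (4, u, a), (4, z, c)}

Natural join on E: {(20, c, 27, 7, 14, t), (20, c, 27, 7, 21, c), (20, c, 27, 7, 26, t), (20, c, 27, 7, 33, k), (20, c, 27, 7, 38, z), (21, c, 14, 24, 14, t), (21, c, 14, 24, 21, c), (21, c, 14, 24, 26, t), (21, c, 14, 24, 33, k), (21, c, 14, 24, 38, z), (22, a, 7, 7, 23, m), (22, a, 7, 7, 33, r), (22, a, 7, 7, 9, u), (22, c, 20, 37, 14, t), (22, c, 20, 37, 21, c), (22, c, 20, 37, 26, t), (22, c, 20, 37, 33, k), (22, c, 20, 37, 38, z), (8, a, 15, 19, 23, m), (8, a, 15, 19, 33, r), (8, a, 15, 19, 9, u)}
Natural join on B: {(20, c, 27, 7, 14, t, 4), (20, c, 27, 7, 21, c, 4), (20, c, 27, 7, 26, t, 4), (20, c, 27, 7, 33, k, 4), (20, c, 27, 7, 38, z, 4), (22, a, 7, 7, 23, m, 4), (22, a, 7, 7, 33, r, 4), (22, a, 7, 7, 9, u, 4), (22, c, 20, 37, 14, t, 1), (22, c, 20, 37, 14, t, 16), (22, c, 20, 37, 21, c, 1), (22, c, 20, 37, 21, c, 16), (22, c, 20, 37, 26, t, 1), (22, c, 20, 37, 26, t, 16), (22, c, 20, 37, 33, k, 1), (22, c, 20, 37, 33, k, 16), (22, c, 20, 37, 38, z, 1), (22, c, 20, 37, 38, z, 16)}
Apply σ_{C != 20}; surviving tuples: {(20, c, 27, 7, 14, t, 4), (20, c, 27, 7, 21, c, 4), (20, c, 27, 7, 26, t, 4), (20, c, 27, 7, 33, k, 4), (20, c, 27, 7, 38, z, 4), (22, a, 7, 7, 23, m, 4), (22, a, 7, 7, 33, r, 4), (22, a, 7, 7, 9, u, 4)}
Projecting to G, F, E (1 duplicate(s) eliminated): {(4, c, c), (4, k, c), (4, m, a), (4, r, a), (4, t, c), (4, u, a), (4, z, c)}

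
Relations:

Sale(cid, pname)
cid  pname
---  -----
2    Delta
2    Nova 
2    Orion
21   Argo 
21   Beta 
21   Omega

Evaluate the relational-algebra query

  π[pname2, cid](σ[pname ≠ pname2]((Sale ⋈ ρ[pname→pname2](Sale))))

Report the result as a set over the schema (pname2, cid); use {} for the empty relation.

{(Argo, 21), (Beta, 21), (Delta, 2), (Nova, 2), (Omega, 21), (Orion, 2)}

ρ[pname→pname2]: schema becomes (cid, pname2); tuples unchanged.
Natural join on cid: {(2, Delta, Delta), (2, Delta, Nova), (2, Delta, Orion), (2, Nova, Delta), (2, Nova, Nova), (2, Nova, Orion), (2, Orion, Delta), (2, Orion, Nova), (2, Orion, Orion), (21, Argo, Argo), (21, Argo, Beta), (21, Argo, Omega), (21, Beta, Argo), (21, Beta, Beta), (21, Beta, Omega), (21, Omega, Argo), (21, Omega, Beta), (21, Omega, Omega)}
Selection pname ≠ pname2: {(2, Delta, Nova), (2, Delta, Orion), (2, Nova, Delta), (2, Nova, Orion), (2, Orion, Delta), (2, Orion, Nova), (21, Argo, Beta), (21, Argo, Omega), (21, Beta, Argo), (21, Beta, Omega), (21, Omega, Argo), (21, Omega, Beta)}
Keep only column(s) pname2, cid (6 duplicate(s) eliminated): {(Argo, 21), (Beta, 21), (Delta, 2), (Nova, 2), (Omega, 21), (Orion, 2)}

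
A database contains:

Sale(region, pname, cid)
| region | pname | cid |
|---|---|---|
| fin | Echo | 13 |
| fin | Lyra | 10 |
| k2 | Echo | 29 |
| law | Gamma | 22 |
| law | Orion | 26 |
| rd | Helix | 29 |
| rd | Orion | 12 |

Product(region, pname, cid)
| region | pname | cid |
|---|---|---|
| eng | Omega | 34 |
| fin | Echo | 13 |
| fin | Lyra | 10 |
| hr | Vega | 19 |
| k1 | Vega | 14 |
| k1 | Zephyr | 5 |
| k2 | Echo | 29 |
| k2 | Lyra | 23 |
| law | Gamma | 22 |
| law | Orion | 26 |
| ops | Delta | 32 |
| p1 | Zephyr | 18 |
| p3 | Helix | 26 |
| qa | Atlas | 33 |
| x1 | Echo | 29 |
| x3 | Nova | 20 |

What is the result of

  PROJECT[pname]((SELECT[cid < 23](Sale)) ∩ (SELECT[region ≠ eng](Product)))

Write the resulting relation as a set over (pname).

Selection cid < 23: {(fin, Echo, 13), (fin, Lyra, 10), (law, Gamma, 22), (rd, Orion, 12)}
Selection region ≠ eng: {(fin, Echo, 13), (fin, Lyra, 10), (hr, Vega, 19), (k1, Vega, 14), (k1, Zephyr, 5), (k2, Echo, 29), (k2, Lyra, 23), (law, Gamma, 22), (law, Orion, 26), (ops, Delta, 32), (p1, Zephyr, 18), (p3, Helix, 26), (qa, Atlas, 33), (x1, Echo, 29), (x3, Nova, 20)}
Taking the intersection: {(fin, Echo, 13), (fin, Lyra, 10), (law, Gamma, 22)}
Projecting to pname: {Echo, Gamma, Lyra}

{Echo, Gamma, Lyra}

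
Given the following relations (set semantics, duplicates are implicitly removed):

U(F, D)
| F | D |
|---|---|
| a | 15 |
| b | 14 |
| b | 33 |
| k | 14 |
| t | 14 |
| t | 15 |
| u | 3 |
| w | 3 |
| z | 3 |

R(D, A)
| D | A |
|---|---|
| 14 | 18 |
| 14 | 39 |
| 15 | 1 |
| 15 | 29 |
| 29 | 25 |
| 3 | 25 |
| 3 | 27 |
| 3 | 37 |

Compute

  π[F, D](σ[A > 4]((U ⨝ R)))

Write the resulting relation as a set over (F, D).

{(a, 15), (b, 14), (k, 14), (t, 14), (t, 15), (u, 3), (w, 3), (z, 3)}

Joining U and R on D yields {(a, 15, 1), (a, 15, 29), (b, 14, 18), (b, 14, 39), (k, 14, 18), (k, 14, 39), (t, 14, 18), (t, 14, 39), (t, 15, 1), (t, 15, 29), (u, 3, 25), (u, 3, 27), (u, 3, 37), (w, 3, 25), (w, 3, 27), (w, 3, 37), (z, 3, 25), (z, 3, 27), (z, 3, 37)}.
Selection A > 4: {(a, 15, 29), (b, 14, 18), (b, 14, 39), (k, 14, 18), (k, 14, 39), (t, 14, 18), (t, 14, 39), (t, 15, 29), (u, 3, 25), (u, 3, 27), (u, 3, 37), (w, 3, 25), (w, 3, 27), (w, 3, 37), (z, 3, 25), (z, 3, 27), (z, 3, 37)}
π[F, D]: project onto (F, D) (9 duplicate(s) eliminated) → {(a, 15), (b, 14), (k, 14), (t, 14), (t, 15), (u, 3), (w, 3), (z, 3)}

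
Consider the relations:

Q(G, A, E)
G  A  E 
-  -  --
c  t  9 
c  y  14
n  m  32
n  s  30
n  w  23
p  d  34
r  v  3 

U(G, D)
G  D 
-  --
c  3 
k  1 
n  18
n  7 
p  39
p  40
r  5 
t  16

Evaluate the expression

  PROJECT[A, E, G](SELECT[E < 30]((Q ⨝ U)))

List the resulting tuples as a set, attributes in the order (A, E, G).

{(t, 9, c), (v, 3, r), (w, 23, n), (y, 14, c)}

Natural join on G: {(c, t, 9, 3), (c, y, 14, 3), (n, m, 32, 18), (n, m, 32, 7), (n, s, 30, 18), (n, s, 30, 7), (n, w, 23, 18), (n, w, 23, 7), (p, d, 34, 39), (p, d, 34, 40), (r, v, 3, 5)}
Selection E < 30: {(c, t, 9, 3), (c, y, 14, 3), (n, w, 23, 18), (n, w, 23, 7), (r, v, 3, 5)}
Keep only column(s) A, E, G (1 duplicate(s) eliminated): {(t, 9, c), (v, 3, r), (w, 23, n), (y, 14, c)}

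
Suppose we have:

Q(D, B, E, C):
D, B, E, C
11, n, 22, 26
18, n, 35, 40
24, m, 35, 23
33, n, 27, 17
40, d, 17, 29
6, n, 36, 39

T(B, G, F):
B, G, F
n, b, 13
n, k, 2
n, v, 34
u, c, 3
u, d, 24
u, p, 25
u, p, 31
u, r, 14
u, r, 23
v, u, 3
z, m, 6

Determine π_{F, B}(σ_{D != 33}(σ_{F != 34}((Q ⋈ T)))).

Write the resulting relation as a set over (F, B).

Q ⋈ T (natural join on B): {(11, n, 22, 26, b, 13), (11, n, 22, 26, k, 2), (11, n, 22, 26, v, 34), (18, n, 35, 40, b, 13), (18, n, 35, 40, k, 2), (18, n, 35, 40, v, 34), (33, n, 27, 17, b, 13), (33, n, 27, 17, k, 2), (33, n, 27, 17, v, 34), (6, n, 36, 39, b, 13), (6, n, 36, 39, k, 2), (6, n, 36, 39, v, 34)}
σ[F != 34]: keep tuples satisfying F != 34 → {(11, n, 22, 26, b, 13), (11, n, 22, 26, k, 2), (18, n, 35, 40, b, 13), (18, n, 35, 40, k, 2), (33, n, 27, 17, b, 13), (33, n, 27, 17, k, 2), (6, n, 36, 39, b, 13), (6, n, 36, 39, k, 2)}
σ[D != 33]: keep tuples satisfying D != 33 → {(11, n, 22, 26, b, 13), (11, n, 22, 26, k, 2), (18, n, 35, 40, b, 13), (18, n, 35, 40, k, 2), (6, n, 36, 39, b, 13), (6, n, 36, 39, k, 2)}
π[F, B]: project onto (F, B) (4 duplicate(s) eliminated) → {(13, n), (2, n)}

{(13, n), (2, n)}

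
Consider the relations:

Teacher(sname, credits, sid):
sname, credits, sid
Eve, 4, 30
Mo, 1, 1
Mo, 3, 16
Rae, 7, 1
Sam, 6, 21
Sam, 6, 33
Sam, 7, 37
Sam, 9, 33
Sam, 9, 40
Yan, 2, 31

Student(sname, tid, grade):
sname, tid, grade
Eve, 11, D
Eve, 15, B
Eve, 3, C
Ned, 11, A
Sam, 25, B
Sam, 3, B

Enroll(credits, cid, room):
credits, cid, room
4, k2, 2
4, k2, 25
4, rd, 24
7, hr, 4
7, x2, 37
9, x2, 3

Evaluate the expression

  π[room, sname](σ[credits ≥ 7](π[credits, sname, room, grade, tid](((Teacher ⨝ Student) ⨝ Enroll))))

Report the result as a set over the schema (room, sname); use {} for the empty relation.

{(3, Sam), (37, Sam), (4, Sam)}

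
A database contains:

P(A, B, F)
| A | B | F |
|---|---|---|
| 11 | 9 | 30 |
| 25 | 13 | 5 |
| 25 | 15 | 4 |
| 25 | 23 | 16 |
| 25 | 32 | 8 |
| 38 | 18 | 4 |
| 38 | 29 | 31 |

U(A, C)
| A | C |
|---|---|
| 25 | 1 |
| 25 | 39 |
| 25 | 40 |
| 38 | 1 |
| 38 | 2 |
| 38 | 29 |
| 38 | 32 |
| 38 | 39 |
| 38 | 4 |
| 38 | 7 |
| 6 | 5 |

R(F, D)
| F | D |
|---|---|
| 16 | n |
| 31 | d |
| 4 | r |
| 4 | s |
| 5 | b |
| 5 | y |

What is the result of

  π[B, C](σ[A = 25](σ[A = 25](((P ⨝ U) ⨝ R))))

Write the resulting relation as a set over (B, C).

{(13, 1), (13, 39), (13, 40), (15, 1), (15, 39), (15, 40), (23, 1), (23, 39), (23, 40)}

P ⋈ U (natural join on A): {(25, 13, 5, 1), (25, 13, 5, 39), (25, 13, 5, 40), (25, 15, 4, 1), (25, 15, 4, 39), (25, 15, 4, 40), (25, 23, 16, 1), (25, 23, 16, 39), (25, 23, 16, 40), (25, 32, 8, 1), (25, 32, 8, 39), (25, 32, 8, 40), (38, 18, 4, 1), (38, 18, 4, 2), (38, 18, 4, 29), (38, 18, 4, 32), (38, 18, 4, 39), (38, 18, 4, 4), (38, 18, 4, 7), (38, 29, 31, 1), (38, 29, 31, 2), (38, 29, 31, 29), (38, 29, 31, 32), (38, 29, 31, 39), (38, 29, 31, 4), (38, 29, 31, 7)}
(P ⨝ U) ⋈ R (natural join on F): {(25, 13, 5, 1, b), (25, 13, 5, 1, y), (25, 13, 5, 39, b), (25, 13, 5, 39, y), (25, 13, 5, 40, b), (25, 13, 5, 40, y), (25, 15, 4, 1, r), (25, 15, 4, 1, s), (25, 15, 4, 39, r), (25, 15, 4, 39, s), (25, 15, 4, 40, r), (25, 15, 4, 40, s), (25, 23, 16, 1, n), (25, 23, 16, 39, n), (25, 23, 16, 40, n), (38, 18, 4, 1, r), (38, 18, 4, 1, s), (38, 18, 4, 2, r), (38, 18, 4, 2, s), (38, 18, 4, 29, r), (38, 18, 4, 29, s), (38, 18, 4, 32, r), (38, 18, 4, 32, s), (38, 18, 4, 39, r), (38, 18, 4, 39, s), (38, 18, 4, 4, r), (38, 18, 4, 4, s), (38, 18, 4, 7, r), (38, 18, 4, 7, s), (38, 29, 31, 1, d), (38, 29, 31, 2, d), (38, 29, 31, 29, d), (38, 29, 31, 32, d), (38, 29, 31, 39, d), (38, 29, 31, 4, d), (38, 29, 31, 7, d)}
Filtering on A = 25 leaves {(25, 13, 5, 1, b), (25, 13, 5, 1, y), (25, 13, 5, 39, b), (25, 13, 5, 39, y), (25, 13, 5, 40, b), (25, 13, 5, 40, y), (25, 15, 4, 1, r), (25, 15, 4, 1, s), (25, 15, 4, 39, r), (25, 15, 4, 39, s), (25, 15, 4, 40, r), (25, 15, 4, 40, s), (25, 23, 16, 1, n), (25, 23, 16, 39, n), (25, 23, 16, 40, n)}.
Filtering on A = 25 leaves {(25, 13, 5, 1, b), (25, 13, 5, 1, y), (25, 13, 5, 39, b), (25, 13, 5, 39, y), (25, 13, 5, 40, b), (25, 13, 5, 40, y), (25, 15, 4, 1, r), (25, 15, 4, 1, s), (25, 15, 4, 39, r), (25, 15, 4, 39, s), (25, 15, 4, 40, r), (25, 15, 4, 40, s), (25, 23, 16, 1, n), (25, 23, 16, 39, n), (25, 23, 16, 40, n)}.
Projecting to B, C (6 duplicate(s) eliminated): {(13, 1), (13, 39), (13, 40), (15, 1), (15, 39), (15, 40), (23, 1), (23, 39), (23, 40)}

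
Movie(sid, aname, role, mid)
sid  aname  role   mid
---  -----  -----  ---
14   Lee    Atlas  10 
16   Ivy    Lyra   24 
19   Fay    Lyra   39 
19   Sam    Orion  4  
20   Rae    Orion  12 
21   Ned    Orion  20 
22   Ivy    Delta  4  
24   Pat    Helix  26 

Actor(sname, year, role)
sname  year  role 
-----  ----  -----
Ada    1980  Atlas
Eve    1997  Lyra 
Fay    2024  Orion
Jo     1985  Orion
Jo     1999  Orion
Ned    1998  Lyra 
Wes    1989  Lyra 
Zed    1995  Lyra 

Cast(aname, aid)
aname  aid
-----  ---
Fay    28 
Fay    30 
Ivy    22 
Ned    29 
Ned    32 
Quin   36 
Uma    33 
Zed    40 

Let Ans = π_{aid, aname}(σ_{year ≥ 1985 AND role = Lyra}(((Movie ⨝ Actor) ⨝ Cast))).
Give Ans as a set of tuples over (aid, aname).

{(22, Ivy), (28, Fay), (30, Fay)}

Movie ⋈ Actor (natural join on role): {(14, Lee, Atlas, 10, Ada, 1980), (16, Ivy, Lyra, 24, Eve, 1997), (16, Ivy, Lyra, 24, Ned, 1998), (16, Ivy, Lyra, 24, Wes, 1989), (16, Ivy, Lyra, 24, Zed, 1995), (19, Fay, Lyra, 39, Eve, 1997), (19, Fay, Lyra, 39, Ned, 1998), (19, Fay, Lyra, 39, Wes, 1989), (19, Fay, Lyra, 39, Zed, 1995), (19, Sam, Orion, 4, Fay, 2024), (19, Sam, Orion, 4, Jo, 1985), (19, Sam, Orion, 4, Jo, 1999), (20, Rae, Orion, 12, Fay, 2024), (20, Rae, Orion, 12, Jo, 1985), (20, Rae, Orion, 12, Jo, 1999), (21, Ned, Orion, 20, Fay, 2024), (21, Ned, Orion, 20, Jo, 1985), (21, Ned, Orion, 20, Jo, 1999)}
(Movie ⨝ Actor) ⋈ Cast (natural join on aname): {(16, Ivy, Lyra, 24, Eve, 1997, 22), (16, Ivy, Lyra, 24, Ned, 1998, 22), (16, Ivy, Lyra, 24, Wes, 1989, 22), (16, Ivy, Lyra, 24, Zed, 1995, 22), (19, Fay, Lyra, 39, Eve, 1997, 28), (19, Fay, Lyra, 39, Eve, 1997, 30), (19, Fay, Lyra, 39, Ned, 1998, 28), (19, Fay, Lyra, 39, Ned, 1998, 30), (19, Fay, Lyra, 39, Wes, 1989, 28), (19, Fay, Lyra, 39, Wes, 1989, 30), (19, Fay, Lyra, 39, Zed, 1995, 28), (19, Fay, Lyra, 39, Zed, 1995, 30), (21, Ned, Orion, 20, Fay, 2024, 29), (21, Ned, Orion, 20, Fay, 2024, 32), (21, Ned, Orion, 20, Jo, 1985, 29), (21, Ned, Orion, 20, Jo, 1985, 32), (21, Ned, Orion, 20, Jo, 1999, 29), (21, Ned, Orion, 20, Jo, 1999, 32)}
Apply σ_{year ≥ 1985 AND role = Lyra}; surviving tuples: {(16, Ivy, Lyra, 24, Eve, 1997, 22), (16, Ivy, Lyra, 24, Ned, 1998, 22), (16, Ivy, Lyra, 24, Wes, 1989, 22), (16, Ivy, Lyra, 24, Zed, 1995, 22), (19, Fay, Lyra, 39, Eve, 1997, 28), (19, Fay, Lyra, 39, Eve, 1997, 30), (19, Fay, Lyra, 39, Ned, 1998, 28), (19, Fay, Lyra, 39, Ned, 1998, 30), (19, Fay, Lyra, 39, Wes, 1989, 28), (19, Fay, Lyra, 39, Wes, 1989, 30), (19, Fay, Lyra, 39, Zed, 1995, 28), (19, Fay, Lyra, 39, Zed, 1995, 30)}
π_{aid, aname} gives {(22, Ivy), (28, Fay), (30, Fay)} (9 duplicate(s) eliminated).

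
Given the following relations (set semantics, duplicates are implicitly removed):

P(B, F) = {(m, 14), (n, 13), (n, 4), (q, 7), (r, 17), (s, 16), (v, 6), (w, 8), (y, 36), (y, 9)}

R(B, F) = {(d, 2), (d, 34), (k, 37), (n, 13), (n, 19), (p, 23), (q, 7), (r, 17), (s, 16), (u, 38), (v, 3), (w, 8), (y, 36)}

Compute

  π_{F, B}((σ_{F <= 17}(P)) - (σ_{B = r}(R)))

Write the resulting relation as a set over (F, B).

{(13, n), (14, m), (16, s), (4, n), (6, v), (7, q), (8, w), (9, y)}

Apply σ_{F <= 17}; surviving tuples: {(m, 14), (n, 13), (n, 4), (q, 7), (r, 17), (s, 16), (v, 6), (w, 8), (y, 9)}
Apply σ_{B = r}; surviving tuples: {(r, 17)}
Difference: {(m, 14), (n, 13), (n, 4), (q, 7), (r, 17), (s, 16), (v, 6), (w, 8), (y, 9)} with {(r, 17)} → {(m, 14), (n, 13), (n, 4), (q, 7), (s, 16), (v, 6), (w, 8), (y, 9)}
π_{F, B} gives {(13, n), (14, m), (16, s), (4, n), (6, v), (7, q), (8, w), (9, y)}.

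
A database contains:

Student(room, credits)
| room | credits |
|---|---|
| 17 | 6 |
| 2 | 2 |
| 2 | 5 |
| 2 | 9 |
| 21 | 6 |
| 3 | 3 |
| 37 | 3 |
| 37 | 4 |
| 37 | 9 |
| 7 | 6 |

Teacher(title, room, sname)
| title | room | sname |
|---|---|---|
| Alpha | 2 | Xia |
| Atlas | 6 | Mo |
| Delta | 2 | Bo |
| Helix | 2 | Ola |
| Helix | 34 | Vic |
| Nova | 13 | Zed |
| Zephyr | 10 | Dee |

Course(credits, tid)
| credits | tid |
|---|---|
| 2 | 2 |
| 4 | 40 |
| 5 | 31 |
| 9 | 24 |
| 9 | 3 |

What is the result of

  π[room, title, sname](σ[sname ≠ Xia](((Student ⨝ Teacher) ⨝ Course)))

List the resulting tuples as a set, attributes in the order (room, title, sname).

{(2, Delta, Bo), (2, Helix, Ola)}

Natural join on room: {(2, 2, Alpha, Xia), (2, 2, Delta, Bo), (2, 2, Helix, Ola), (2, 5, Alpha, Xia), (2, 5, Delta, Bo), (2, 5, Helix, Ola), (2, 9, Alpha, Xia), (2, 9, Delta, Bo), (2, 9, Helix, Ola)}
Natural join on credits: {(2, 2, Alpha, Xia, 2), (2, 2, Delta, Bo, 2), (2, 2, Helix, Ola, 2), (2, 5, Alpha, Xia, 31), (2, 5, Delta, Bo, 31), (2, 5, Helix, Ola, 31), (2, 9, Alpha, Xia, 24), (2, 9, Alpha, Xia, 3), (2, 9, Delta, Bo, 24), (2, 9, Delta, Bo, 3), (2, 9, Helix, Ola, 24), (2, 9, Helix, Ola, 3)}
Selection sname ≠ Xia: {(2, 2, Delta, Bo, 2), (2, 2, Helix, Ola, 2), (2, 5, Delta, Bo, 31), (2, 5, Helix, Ola, 31), (2, 9, Delta, Bo, 24), (2, 9, Delta, Bo, 3), (2, 9, Helix, Ola, 24), (2, 9, Helix, Ola, 3)}
π_{room, title, sname} gives {(2, Delta, Bo), (2, Helix, Ola)} (6 duplicate(s) eliminated).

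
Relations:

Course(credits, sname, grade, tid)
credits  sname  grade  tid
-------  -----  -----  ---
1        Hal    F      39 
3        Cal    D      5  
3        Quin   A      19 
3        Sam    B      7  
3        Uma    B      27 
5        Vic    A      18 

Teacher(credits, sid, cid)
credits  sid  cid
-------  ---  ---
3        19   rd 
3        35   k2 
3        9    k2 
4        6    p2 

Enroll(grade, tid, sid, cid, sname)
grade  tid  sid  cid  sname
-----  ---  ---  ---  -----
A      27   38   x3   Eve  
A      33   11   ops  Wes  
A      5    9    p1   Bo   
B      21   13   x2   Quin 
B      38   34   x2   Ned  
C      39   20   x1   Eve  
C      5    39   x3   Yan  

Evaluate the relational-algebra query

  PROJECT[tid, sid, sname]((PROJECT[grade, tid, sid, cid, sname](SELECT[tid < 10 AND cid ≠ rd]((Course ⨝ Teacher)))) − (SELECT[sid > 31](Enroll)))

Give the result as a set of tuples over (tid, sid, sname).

{(5, 35, Cal), (5, 9, Cal), (7, 35, Sam), (7, 9, Sam)}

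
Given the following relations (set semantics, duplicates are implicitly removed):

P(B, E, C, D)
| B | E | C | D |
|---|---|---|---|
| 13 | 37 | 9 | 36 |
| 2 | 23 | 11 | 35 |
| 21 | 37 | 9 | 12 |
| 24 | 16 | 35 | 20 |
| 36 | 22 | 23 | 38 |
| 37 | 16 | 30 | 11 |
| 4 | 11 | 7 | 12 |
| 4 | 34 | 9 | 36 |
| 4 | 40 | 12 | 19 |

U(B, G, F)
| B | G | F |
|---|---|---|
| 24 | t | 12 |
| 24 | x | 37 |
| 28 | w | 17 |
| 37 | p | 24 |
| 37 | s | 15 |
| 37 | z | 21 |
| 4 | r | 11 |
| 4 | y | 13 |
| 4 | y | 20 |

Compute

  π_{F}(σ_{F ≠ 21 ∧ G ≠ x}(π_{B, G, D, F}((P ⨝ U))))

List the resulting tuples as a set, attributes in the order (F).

{11, 12, 13, 15, 20, 24}

Natural join on B: {(24, 16, 35, 20, t, 12), (24, 16, 35, 20, x, 37), (37, 16, 30, 11, p, 24), (37, 16, 30, 11, s, 15), (37, 16, 30, 11, z, 21), (4, 11, 7, 12, r, 11), (4, 11, 7, 12, y, 13), (4, 11, 7, 12, y, 20), (4, 34, 9, 36, r, 11), (4, 34, 9, 36, y, 13), (4, 34, 9, 36, y, 20), (4, 40, 12, 19, r, 11), (4, 40, 12, 19, y, 13), (4, 40, 12, 19, y, 20)}
π[B, G, D, F]: project onto (B, G, D, F) → {(24, t, 20, 12), (24, x, 20, 37), (37, p, 11, 24), (37, s, 11, 15), (37, z, 11, 21), (4, r, 12, 11), (4, r, 19, 11), (4, r, 36, 11), (4, y, 12, 13), (4, y, 12, 20), (4, y, 19, 13), (4, y, 19, 20), (4, y, 36, 13), (4, y, 36, 20)}
Apply σ_{F ≠ 21 ∧ G ≠ x}; surviving tuples: {(24, t, 20, 12), (37, p, 11, 24), (37, s, 11, 15), (4, r, 12, 11), (4, r, 19, 11), (4, r, 36, 11), (4, y, 12, 13), (4, y, 12, 20), (4, y, 19, 13), (4, y, 19, 20), (4, y, 36, 13), (4, y, 36, 20)}
π[F]: project onto (F) (6 duplicate(s) eliminated) → {11, 12, 13, 15, 20, 24}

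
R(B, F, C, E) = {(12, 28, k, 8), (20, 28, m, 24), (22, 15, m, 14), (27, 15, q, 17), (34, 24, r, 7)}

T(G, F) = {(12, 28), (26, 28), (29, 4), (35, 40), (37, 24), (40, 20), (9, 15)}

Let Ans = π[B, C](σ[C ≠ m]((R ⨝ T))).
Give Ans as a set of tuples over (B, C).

{(12, k), (27, q), (34, r)}

Joining R and T on F yields {(12, 28, k, 8, 12), (12, 28, k, 8, 26), (20, 28, m, 24, 12), (20, 28, m, 24, 26), (22, 15, m, 14, 9), (27, 15, q, 17, 9), (34, 24, r, 7, 37)}.
Filtering on C ≠ m leaves {(12, 28, k, 8, 12), (12, 28, k, 8, 26), (27, 15, q, 17, 9), (34, 24, r, 7, 37)}.
π[B, C]: project onto (B, C) (1 duplicate(s) eliminated) → {(12, k), (27, q), (34, r)}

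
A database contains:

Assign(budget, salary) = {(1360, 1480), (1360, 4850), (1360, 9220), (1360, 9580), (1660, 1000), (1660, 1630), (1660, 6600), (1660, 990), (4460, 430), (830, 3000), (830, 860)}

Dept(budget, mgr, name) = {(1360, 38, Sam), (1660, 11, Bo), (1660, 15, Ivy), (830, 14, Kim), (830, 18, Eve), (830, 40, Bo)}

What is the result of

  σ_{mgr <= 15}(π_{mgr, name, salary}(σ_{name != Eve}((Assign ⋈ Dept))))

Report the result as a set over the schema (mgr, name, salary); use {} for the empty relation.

{(11, Bo, 1000), (11, Bo, 1630), (11, Bo, 6600), (11, Bo, 990), (14, Kim, 3000), (14, Kim, 860), (15, Ivy, 1000), (15, Ivy, 1630), (15, Ivy, 6600), (15, Ivy, 990)}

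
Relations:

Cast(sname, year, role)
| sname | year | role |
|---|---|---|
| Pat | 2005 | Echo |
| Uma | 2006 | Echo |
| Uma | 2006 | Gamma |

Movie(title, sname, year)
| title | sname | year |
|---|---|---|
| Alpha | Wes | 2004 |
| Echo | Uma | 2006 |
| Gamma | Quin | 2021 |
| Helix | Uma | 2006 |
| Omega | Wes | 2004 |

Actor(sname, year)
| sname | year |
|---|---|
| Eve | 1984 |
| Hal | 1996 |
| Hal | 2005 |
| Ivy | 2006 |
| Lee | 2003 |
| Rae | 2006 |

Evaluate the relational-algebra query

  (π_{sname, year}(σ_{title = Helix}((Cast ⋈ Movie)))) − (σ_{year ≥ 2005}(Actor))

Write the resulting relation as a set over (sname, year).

Cast ⋈ Movie (natural join on sname, year): {(Uma, 2006, Echo, Echo), (Uma, 2006, Echo, Helix), (Uma, 2006, Gamma, Echo), (Uma, 2006, Gamma, Helix)}
σ[title = Helix]: keep tuples satisfying title = Helix → {(Uma, 2006, Echo, Helix), (Uma, 2006, Gamma, Helix)}
π_{sname, year} gives {(Uma, 2006)} (1 duplicate(s) eliminated).
σ[year ≥ 2005]: keep tuples satisfying year ≥ 2005 → {(Hal, 2005), (Ivy, 2006), (Rae, 2006)}
Set difference of the two operands is {(Uma, 2006)}.

{(Uma, 2006)}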